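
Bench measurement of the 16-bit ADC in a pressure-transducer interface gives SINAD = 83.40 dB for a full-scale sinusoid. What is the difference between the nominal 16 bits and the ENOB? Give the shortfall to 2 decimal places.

N_eff = (83.40 − 1.76)/6.02 = 13.5615 bits.
Shortfall = 16 − 13.5615 = 2.4385 bits.

2.44 bits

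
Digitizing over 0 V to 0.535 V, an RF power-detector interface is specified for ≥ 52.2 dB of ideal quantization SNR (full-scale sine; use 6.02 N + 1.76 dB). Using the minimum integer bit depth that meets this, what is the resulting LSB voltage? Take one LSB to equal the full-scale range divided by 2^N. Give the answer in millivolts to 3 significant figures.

1.04 mV

V_FS = 0.535 V.
6.02 N + 1.76 ≥ 52.2 gives N ≥ 8.379, so the minimum integer is 9.
LSB = 0.535 V / 2^9 = 1.04 mV.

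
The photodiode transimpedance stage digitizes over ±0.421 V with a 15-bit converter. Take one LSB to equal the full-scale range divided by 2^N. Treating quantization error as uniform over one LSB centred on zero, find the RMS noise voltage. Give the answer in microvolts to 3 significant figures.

7.42 µV

Full-scale range = 0.421 V − (-0.421 V) = 0.842 V.
LSB = 0.842 V / 2^15 = 25.696 µV.
RMS of a uniform error over width LSB is LSB/√12 = 7.42 µV.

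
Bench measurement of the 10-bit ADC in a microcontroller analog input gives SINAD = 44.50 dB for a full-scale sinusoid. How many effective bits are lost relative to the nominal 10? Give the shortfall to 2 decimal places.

Effective bits = (44.50 − 1.76)/6.02 = 7.0997.
Lost resolution: 10 − 7.0997 = 2.9003 bits.

2.90 bits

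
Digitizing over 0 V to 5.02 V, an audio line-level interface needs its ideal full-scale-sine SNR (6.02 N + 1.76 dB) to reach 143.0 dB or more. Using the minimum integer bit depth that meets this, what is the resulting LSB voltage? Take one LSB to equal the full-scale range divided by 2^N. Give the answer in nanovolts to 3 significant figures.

V_FS = 5.02 V.
Required N = ⌈(143.0 − 1.76)/6.02⌉ = ⌈23.462⌉ = 24.
LSB = 5.02 V / 2^24 = 299 nV.

299 nV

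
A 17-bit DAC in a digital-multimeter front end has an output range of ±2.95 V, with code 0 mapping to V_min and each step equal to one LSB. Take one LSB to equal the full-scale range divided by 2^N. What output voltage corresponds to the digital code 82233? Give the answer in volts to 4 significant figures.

0.7516 V

Range = 2.95 − (-2.95) = 5.9 V. LSB = 5.9 V / 2^17.
V_out = -2.95 + 82233 × (5.9/131072) V
      = -2.95 V + 3.70159 V = 0.751589 V.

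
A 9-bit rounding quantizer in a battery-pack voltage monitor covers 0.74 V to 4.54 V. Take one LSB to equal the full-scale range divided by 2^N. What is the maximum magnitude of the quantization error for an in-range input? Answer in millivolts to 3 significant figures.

3.71 mV

Full-scale range = 4.54 V − (0.74 V) = 3.8 V.
LSB = 3.8 V ÷ 2^9 = 3.8/512 V = 7.4219 mV.
A rounding quantizer has |error| ≤ LSB/2 = 3.71 mV.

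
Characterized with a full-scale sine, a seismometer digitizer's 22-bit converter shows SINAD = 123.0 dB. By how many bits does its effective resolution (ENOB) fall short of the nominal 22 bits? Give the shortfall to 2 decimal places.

1.86 bits

N_eff = (123.0 − 1.76)/6.02 = 20.1395 bits.
Lost resolution: 22 − 20.1395 = 1.8605 bits.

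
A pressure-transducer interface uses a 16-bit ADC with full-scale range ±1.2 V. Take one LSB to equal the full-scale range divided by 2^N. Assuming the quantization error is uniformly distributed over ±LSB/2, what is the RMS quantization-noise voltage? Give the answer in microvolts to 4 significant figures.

Span: 1.2 V − (-1.2 V) = 2.4 V.
Step size = 2.4/65536 V = 36.6211 µV.
V_rms = LSB/√12 = 36.6211 µV / √12 = 10.57 µV.

10.57 µV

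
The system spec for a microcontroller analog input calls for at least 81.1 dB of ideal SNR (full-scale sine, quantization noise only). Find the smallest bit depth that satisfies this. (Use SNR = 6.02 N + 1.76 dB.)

6.02 N + 1.76 ≥ 81.1 gives N ≥ 13.179, so the minimum integer is 14.

14 bits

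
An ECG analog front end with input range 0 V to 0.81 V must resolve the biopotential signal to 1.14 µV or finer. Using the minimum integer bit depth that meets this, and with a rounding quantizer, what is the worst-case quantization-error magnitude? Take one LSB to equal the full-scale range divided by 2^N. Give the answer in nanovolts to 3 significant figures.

386 nV

Full-scale range = 0.81 V.
0.81 V / 1.14 µV = 710500. Since 2^19 = 524288 and 2^20 = 1048576, N = 20.
Step size = 0.81/1048576 V = 0.77248 µV.
Half an LSB is 386 nV.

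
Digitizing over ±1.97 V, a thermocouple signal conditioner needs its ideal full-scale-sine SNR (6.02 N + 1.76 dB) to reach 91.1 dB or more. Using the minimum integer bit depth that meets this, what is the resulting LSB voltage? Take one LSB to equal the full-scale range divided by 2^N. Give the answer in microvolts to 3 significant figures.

Span: 1.97 V − (-1.97 V) = 3.94 V.
Required N = ⌈(91.1 − 1.76)/6.02⌉ = ⌈14.841⌉ = 15.
One LSB is 3.94 V / 32768 = 120 µV.

120 µV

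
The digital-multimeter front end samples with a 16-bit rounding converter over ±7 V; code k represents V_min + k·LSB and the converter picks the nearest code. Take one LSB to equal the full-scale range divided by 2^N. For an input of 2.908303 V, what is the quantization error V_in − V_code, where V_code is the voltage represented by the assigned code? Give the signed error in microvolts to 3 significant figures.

Range = 7 − (-7) = 14 V. LSB = 14 V / 2^16 ≈ 213.6 µV.
Position in LSBs: (2.908303 − (-7)) × 65536/14 = 46382.1818; rounding gives k = 46382.
V_code = -7 + (46382/65536) × 14 = 2.9082641602 V.
V_in − V_code = 2.908303 − (2.9082641602) = +38.8 µV.

+38.8 µV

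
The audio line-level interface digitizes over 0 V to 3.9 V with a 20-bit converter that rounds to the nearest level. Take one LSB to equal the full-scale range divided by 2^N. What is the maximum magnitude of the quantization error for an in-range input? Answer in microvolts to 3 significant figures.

1.86 µV

V_FS = 3.9 V.
LSB = 3.9 V / 2^20 = 3.7193 µV.
Worst-case error for round-to-nearest is half an LSB: 1.86 µV.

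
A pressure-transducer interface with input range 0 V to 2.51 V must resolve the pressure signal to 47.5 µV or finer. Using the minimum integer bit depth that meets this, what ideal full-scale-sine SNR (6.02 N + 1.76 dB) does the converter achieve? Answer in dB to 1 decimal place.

98.1 dB

V_FS = 2.51 V.
Need 2^N ≥ 2.51 V / 47.5 µV = 52840 → N_min = 16.
Ideal SNR at N = 16: 6.02·16 + 1.76 = 98.1 dB.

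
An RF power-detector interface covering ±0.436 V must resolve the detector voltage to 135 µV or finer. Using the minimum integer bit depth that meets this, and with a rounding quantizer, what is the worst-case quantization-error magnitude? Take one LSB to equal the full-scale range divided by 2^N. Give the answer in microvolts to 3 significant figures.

53.2 µV

Span: 0.436 V − (-0.436 V) = 0.872 V.
Need 2^N ≥ 0.872 V / 135 µV = 6459 → N_min = 13.
LSB = 0.872 V / 2^13 = 106.45 µV.
Max error for round-to-nearest is LSB/2 = 53.2 µV.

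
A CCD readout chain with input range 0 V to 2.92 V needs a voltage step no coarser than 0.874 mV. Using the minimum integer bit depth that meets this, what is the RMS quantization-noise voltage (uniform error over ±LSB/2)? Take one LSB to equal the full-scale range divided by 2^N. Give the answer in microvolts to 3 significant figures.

Span = 2.92 V.
Levels needed ≥ 2.92/0.874 mV = 3341. 2^12 = 4096 suffices, so N_min = 12.
LSB = 2.92 V / 2^12 = 0.71289 mV.
σ_q = LSB/√12 = 0.71289 mV/3.4641 = 206 µV.

206 µV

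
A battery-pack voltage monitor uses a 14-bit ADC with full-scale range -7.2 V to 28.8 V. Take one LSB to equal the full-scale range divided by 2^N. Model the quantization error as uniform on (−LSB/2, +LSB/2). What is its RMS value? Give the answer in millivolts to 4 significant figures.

Full-scale range = 28.8 V − (-7.2 V) = 36 V.
Step size = 36/16384 V = 2.19727 mV.
σ_q = LSB/√12 = 2.19727 mV/3.4641 = 0.6343 mV.

0.6343 mV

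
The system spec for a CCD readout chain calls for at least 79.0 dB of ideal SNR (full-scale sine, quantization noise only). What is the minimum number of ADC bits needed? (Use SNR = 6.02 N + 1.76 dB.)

N ≥ (79.0 − 1.76)/6.02 = 12.831 → N_min = 13.

13 bits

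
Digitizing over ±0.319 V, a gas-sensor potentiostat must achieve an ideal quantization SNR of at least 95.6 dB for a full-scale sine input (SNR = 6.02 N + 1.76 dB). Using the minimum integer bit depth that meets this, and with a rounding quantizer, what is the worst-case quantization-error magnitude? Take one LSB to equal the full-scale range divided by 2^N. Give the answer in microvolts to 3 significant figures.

The full-scale span is 0.319 − (-0.319) = 0.638 V.
6.02 N + 1.76 ≥ 95.6 gives N ≥ 15.588, so the minimum integer is 16.
Step size = 0.638/65536 V = 9.7351 µV.
Half an LSB is 4.87 µV.

4.87 µV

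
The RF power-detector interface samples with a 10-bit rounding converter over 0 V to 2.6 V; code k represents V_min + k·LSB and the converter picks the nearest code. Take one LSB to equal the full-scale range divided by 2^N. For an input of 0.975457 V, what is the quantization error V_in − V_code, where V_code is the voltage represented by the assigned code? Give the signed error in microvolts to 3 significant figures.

Full-scale range = 2.6 V. LSB = 2.6 V / 2^10 ≈ 2.539 mV.
Position in LSBs: (0.975457 − (0)) × 1024/2.6 = 384.1800; rounding gives k = 384.
Reconstructed level: 0 + 384 × 2.6/1024 V = 0.9750000000 V.
V_in − V_code = 0.975457 − (0.9750000000) = +457 µV.

+457 µV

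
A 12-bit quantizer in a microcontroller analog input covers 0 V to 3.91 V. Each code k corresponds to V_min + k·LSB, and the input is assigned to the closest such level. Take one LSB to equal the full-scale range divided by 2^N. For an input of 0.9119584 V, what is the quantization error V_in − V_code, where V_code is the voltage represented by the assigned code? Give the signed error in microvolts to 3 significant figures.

+325 µV

Range is 3.91 V. LSB = 3.91 V / 2^12 ≈ 0.9546 mV.
Position in LSBs: (0.9119584 − (0)) × 4096/3.91 = 955.3406; rounding gives k = 955.
V_code = V_min + k × range/2^12 = 0 + 955 × 3.91/4096 = 0.9116333008 V.
Error = V_in − V_code = 0.9119584 − (0.9116333008) = +325 µV.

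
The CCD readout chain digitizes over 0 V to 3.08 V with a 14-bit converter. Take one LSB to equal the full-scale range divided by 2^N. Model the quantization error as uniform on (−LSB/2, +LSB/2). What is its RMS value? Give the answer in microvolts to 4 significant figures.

54.27 µV

Range is 3.08 V.
LSB = 3.08 V / 2^14 = 187.988 µV.
σ_q = LSB/√12 = 187.988 µV/3.4641 = 54.27 µV.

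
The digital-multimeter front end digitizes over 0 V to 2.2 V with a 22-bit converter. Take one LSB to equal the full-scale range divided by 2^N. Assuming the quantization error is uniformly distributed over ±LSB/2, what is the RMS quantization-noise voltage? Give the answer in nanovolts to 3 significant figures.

151 nV

Full-scale range = 2.2 V.
Step size = 2.2/4194304 V = 0.52452 µV.
σ_q = LSB/√12 = 0.52452 µV/3.4641 = 151 nV.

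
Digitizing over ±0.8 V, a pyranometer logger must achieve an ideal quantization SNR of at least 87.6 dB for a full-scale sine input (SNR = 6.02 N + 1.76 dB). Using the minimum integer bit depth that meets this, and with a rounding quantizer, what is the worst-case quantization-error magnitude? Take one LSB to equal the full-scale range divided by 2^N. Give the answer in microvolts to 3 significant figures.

24.4 µV

Full-scale range = 0.8 V − (-0.8 V) = 1.6 V.
Solving 6.02 N ≥ 87.6 − 1.76: N ≥ 14.259. Round up → N = 15.
Step size = 1.6/32768 V = 48.828 µV.
Max error for round-to-nearest is LSB/2 = 24.4 µV.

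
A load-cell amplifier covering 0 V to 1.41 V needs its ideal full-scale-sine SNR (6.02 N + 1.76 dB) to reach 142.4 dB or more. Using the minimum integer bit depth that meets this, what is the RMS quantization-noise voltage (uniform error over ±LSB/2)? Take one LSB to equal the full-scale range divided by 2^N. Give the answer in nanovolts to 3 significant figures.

24.3 nV

Span = 1.41 V.
N ≥ (142.4 − 1.76)/6.02 = 23.362 → N_min = 24.
One LSB is 1.41 V / 16777216 = 84.043 nV.
RMS noise = LSB/√12 = 24.3 nV.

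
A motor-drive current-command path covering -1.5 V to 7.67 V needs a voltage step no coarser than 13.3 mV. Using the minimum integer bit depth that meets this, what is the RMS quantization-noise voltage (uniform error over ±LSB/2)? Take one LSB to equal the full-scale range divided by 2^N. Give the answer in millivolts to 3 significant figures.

The full-scale span is 7.67 − (-1.5) = 9.17 V.
Need 2^N ≥ 9.17 V / 13.3 mV = 689.5 → N_min = 10.
Step size = 9.17/1024 V = 8.9551 mV.
σ_q = LSB/√12 = 8.9551 mV/3.4641 = 2.59 mV.

2.59 mV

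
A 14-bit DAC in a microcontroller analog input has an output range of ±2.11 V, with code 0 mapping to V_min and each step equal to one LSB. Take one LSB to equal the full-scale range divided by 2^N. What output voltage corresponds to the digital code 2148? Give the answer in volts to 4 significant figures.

The full-scale span is 2.11 − (-2.11) = 4.22 V. LSB = 4.22 V / 2^14.
V_out = -2.11 + 2148 × (4.22/16384) V
      = -2.11 V + 0.553257 V = -1.55674 V.

-1.557 V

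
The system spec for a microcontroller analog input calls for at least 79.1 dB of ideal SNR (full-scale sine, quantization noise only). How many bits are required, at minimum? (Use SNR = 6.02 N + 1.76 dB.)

Required N = ⌈(79.1 − 1.76)/6.02⌉ = ⌈12.847⌉ = 13.

13 bits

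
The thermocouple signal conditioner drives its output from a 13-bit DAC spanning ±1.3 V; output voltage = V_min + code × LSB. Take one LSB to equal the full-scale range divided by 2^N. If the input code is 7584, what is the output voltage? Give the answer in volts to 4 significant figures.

Range = 1.3 − (-1.3) = 2.6 V. LSB = 2.6 V / 2^13.
V_out = V_min + code × LSB = -1.3 V + 7584 × 2.6 V / 8192
      = -1.3 + 2.40703 = 1.10703 V.

1.107 V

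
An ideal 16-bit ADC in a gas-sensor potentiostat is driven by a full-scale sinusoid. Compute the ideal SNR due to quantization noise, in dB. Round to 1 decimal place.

98.1 dB

For an ideal N-bit converter with full-scale sine input, SNR = 6.02 N + 1.76 dB. SNR = 6.02 × 16 + 1.76 = 96.32 + 1.76 = 98.08 dB.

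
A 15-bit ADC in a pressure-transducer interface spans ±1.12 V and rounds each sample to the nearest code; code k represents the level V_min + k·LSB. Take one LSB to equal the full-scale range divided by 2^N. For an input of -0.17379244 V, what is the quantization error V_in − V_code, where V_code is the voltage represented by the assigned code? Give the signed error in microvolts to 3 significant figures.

−22.9 µV

Full-scale range = 1.12 V − (-1.12 V) = 2.24 V. LSB = 2.24 V / 2^15 ≈ 68.36 µV.
(V_in − V_min)/LSB = (-0.17379244 − (-1.12)) × 32768/2.24 = 13841.6649 → nearest code k = 13842.
V_code = V_min + k × range/2^15 = -1.12 + 13842 × 2.24/32768 = -0.17376953125 V.
e = -0.17379244 − (-0.17376953125) = −22.9 µV.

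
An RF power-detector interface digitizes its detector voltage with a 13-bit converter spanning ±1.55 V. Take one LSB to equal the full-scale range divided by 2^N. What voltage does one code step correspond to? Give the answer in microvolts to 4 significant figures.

378.4 µV

Span: 1.55 V − (-1.55 V) = 3.1 V.
There are 2^13 = 8192 steps.
One LSB is 3.1 V / 8192 = 378.4 µV.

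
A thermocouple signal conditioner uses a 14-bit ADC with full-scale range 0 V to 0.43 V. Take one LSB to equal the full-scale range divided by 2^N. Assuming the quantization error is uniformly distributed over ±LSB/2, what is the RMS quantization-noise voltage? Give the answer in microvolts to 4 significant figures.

V_FS = 0.43 V.
One LSB is 0.43 V / 16384 = 26.2451 µV.
σ_q = LSB/√12 = 26.2451 µV/3.4641 = 7.576 µV.

7.576 µV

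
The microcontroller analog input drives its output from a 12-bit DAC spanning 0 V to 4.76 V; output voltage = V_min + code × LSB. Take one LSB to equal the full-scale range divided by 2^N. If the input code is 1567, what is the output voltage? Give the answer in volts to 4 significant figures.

Full-scale range = 4.76 V. LSB = 4.76 V / 2^12.
Output = V_min + (1567/4096) × range = 0 + 0.382568 × 4.76 V
      = 0 V + 1.82103 V = 1.82103 V.

1.821 V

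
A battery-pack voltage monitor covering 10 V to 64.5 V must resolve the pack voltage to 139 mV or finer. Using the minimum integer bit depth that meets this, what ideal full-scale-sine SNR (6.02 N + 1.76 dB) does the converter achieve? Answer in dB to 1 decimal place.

Range = 64.5 − (10) = 54.5 V.
Need 2^N ≥ 54.5 V / 139 mV = 392.1 → N_min = 9.
Ideal SNR at N = 9: 6.02·9 + 1.76 = 55.9 dB.

55.9 dB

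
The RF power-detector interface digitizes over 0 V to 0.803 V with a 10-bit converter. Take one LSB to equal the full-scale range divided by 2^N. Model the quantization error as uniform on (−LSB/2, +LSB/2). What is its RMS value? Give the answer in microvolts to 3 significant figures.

226 µV

Span = 0.803 V.
LSB = 0.803 V / 2^10 = 0.78418 mV.
RMS of a uniform error over width LSB is LSB/√12 = 226 µV.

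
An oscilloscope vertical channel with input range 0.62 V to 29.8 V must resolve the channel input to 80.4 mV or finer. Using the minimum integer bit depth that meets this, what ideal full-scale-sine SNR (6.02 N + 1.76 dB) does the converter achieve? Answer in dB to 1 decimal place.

Range = 29.8 − (0.62) = 29.18 V.
Required number of levels: 29.18/80.4 mV = 362.94; smallest N with 2^N ≥ that is 9.
SNR = 6.02 × 9 + 1.76 = 55.94 dB.

55.9 dB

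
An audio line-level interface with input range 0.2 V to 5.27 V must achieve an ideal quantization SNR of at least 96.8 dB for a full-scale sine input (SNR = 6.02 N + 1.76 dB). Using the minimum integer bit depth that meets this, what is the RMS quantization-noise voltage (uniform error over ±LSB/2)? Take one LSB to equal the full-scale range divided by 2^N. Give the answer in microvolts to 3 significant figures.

22.3 µV

The full-scale span is 5.27 − (0.2) = 5.07 V.
Required N = ⌈(96.8 − 1.76)/6.02⌉ = ⌈15.787⌉ = 16.
One LSB is 5.07 V / 65536 = 77.362 µV.
V_rms = LSB/√12 = 22.3 µV.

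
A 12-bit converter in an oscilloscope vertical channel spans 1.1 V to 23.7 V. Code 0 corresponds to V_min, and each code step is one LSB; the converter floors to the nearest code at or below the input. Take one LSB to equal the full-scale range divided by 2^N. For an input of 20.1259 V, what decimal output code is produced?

3448

Full-scale range = 23.7 V − (1.1 V) = 22.6 V. LSB = 22.6 V / 2^12 ≈ 5.518 mV.
(V_in − V_min) × 2^12/range = (20.1259 − (1.1)) × 4096/22.6 = 3448.234.
Floor → code = 3448.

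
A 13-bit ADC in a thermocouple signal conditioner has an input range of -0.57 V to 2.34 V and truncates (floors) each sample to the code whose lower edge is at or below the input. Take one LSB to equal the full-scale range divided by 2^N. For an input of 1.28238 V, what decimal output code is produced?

Range = 2.34 − (-0.57) = 2.91 V. LSB = 2.91 V / 2^13 ≈ 355.2 µV.
(V_in − V_min) × 2^13/range = (1.28238 − (-0.57)) × 8192/2.91 = 5214.672.
Floor → code = 5214.

5214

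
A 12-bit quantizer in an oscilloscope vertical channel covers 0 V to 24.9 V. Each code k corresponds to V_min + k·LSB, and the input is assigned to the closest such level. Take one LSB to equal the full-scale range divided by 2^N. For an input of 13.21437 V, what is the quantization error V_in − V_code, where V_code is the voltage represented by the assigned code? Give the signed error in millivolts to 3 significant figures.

−1.60 mV

V_FS = 24.9 V. LSB = 24.9 V / 2^12 ≈ 6.079 mV.
(13.21437 − (0)) / LSB = 13.21437 × 4096/24.9 = 2173.7373. Nearest integer: k = 2174.
Reconstructed level: 0 + 2174 × 24.9/4096 V = 13.21596680 V.
V_in − V_code = 13.21437 − (13.21596680) = −1.60 mV.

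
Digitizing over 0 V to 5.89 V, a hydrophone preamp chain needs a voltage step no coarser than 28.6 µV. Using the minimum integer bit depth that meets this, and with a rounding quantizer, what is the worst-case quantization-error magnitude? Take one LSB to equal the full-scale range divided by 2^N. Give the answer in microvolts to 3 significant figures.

Range is 5.89 V.
Required number of levels: 5.89/28.6 µV = 205940; smallest N with 2^N ≥ that is 18.
LSB = 5.89 V ÷ 2^18 = 5.89/262144 V = 22.469 µV.
Max error for round-to-nearest is LSB/2 = 11.2 µV.

11.2 µV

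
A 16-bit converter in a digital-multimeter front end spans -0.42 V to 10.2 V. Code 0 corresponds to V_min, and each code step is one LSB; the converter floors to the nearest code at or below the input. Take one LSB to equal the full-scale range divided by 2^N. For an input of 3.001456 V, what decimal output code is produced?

Span: 10.2 V − (-0.42 V) = 10.62 V. LSB = 10.62 V / 2^16 ≈ 162.0 µV.
V_in − V_min = 3.001456 − (-0.42) = 3.421456 V.
Divide by LSB: 3.421456 × 65536/10.62 = 21113.7985.
Truncating gives code 21113.

21113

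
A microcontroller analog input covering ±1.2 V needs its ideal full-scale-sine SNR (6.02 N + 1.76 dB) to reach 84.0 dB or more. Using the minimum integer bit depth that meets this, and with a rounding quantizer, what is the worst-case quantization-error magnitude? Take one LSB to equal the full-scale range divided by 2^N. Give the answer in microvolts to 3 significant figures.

73.2 µV

Range = 1.2 − (-1.2) = 2.4 V.
Solving 6.02 N ≥ 84.0 − 1.76: N ≥ 13.661. Round up → N = 14.
LSB = 2.4 V / 2^14 = 146.48 µV.
Half an LSB is 73.2 µV.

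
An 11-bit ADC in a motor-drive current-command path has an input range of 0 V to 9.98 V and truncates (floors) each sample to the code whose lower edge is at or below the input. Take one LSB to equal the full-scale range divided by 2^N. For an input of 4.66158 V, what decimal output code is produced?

956

V_FS = 9.98 V. LSB = 9.98 V / 2^11 ≈ 4.873 mV.
V_in − V_min = 4.66158 − (0) = 4.66158 V.
Divide by LSB: 4.66158 × 2048/9.98 = 956.6048.
Truncating gives code 956.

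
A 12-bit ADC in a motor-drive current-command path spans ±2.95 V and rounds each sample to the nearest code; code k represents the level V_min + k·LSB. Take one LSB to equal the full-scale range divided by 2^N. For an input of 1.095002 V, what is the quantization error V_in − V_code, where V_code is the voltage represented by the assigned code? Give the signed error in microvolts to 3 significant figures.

Range = 2.95 − (-2.95) = 5.9 V. LSB = 5.9 V / 2^12 ≈ 1.440 mV.
(1.095002 − (-2.95)) / LSB = 4.045002 × 4096/5.9 = 2808.1912. Nearest integer: k = 2808.
Reconstructed level: -2.95 + 2808 × 5.9/4096 V = 1.094726563 V.
e = 1.095002 − (1.094726563) = +275 µV.

+275 µV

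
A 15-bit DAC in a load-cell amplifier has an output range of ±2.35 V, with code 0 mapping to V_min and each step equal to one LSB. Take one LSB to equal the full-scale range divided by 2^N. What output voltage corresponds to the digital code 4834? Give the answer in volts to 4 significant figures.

The full-scale span is 2.35 − (-2.35) = 4.7 V. LSB = 4.7 V / 2^15.
Output = V_min + (4834/32768) × range = -2.35 + 0.147522 × 4.7 V
      = -2.35 V + 0.693353 V = -1.65665 V.

-1.657 V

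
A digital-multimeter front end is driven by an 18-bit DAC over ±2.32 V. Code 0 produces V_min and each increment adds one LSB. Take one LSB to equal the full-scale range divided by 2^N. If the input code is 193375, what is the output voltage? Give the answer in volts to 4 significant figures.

1.103 V

Span: 2.32 V − (-2.32 V) = 4.64 V. LSB = 4.64 V / 2^18.
V_out = V_min + code × LSB = -2.32 V + 193375 × 4.64 V / 262144
      = -2.32 + 3.42278 = 1.10278 V.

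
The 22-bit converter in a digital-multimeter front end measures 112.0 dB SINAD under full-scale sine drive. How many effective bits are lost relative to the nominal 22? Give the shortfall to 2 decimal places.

3.69 bits

N_eff = (112.0 − 1.76)/6.02 = 18.3123 bits.
Shortfall = 22 − 18.3123 = 3.6877 bits.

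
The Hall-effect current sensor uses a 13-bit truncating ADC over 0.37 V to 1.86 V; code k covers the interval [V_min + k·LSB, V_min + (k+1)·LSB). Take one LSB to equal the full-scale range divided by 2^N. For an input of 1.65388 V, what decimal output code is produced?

Full-scale range = 1.86 V − (0.37 V) = 1.49 V. LSB = 1.49 V / 2^13 ≈ 181.9 µV.
V_in − V_min = 1.65388 − (0.37) = 1.28388 V.
Divide by LSB: 1.28388 × 8192/1.49 = 7058.7550.
Truncating gives code 7058.

7058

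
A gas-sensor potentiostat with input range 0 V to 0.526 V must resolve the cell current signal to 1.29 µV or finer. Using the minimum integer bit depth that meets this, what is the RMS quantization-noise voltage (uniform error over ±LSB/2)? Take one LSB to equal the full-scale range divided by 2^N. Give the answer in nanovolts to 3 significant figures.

Range is 0.526 V.
Required number of levels: 0.526/1.29 µV = 407750; smallest N with 2^N ≥ that is 19.
One LSB is 0.526 V / 524288 = 1.0033 µV.
RMS noise = LSB/√12 = 290 nV.

290 nV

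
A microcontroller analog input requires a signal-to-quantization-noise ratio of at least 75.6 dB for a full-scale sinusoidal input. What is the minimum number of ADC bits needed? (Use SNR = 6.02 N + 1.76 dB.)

6.02 N + 1.76 ≥ 75.6 gives N ≥ 12.266, so the minimum integer is 13.

13 bits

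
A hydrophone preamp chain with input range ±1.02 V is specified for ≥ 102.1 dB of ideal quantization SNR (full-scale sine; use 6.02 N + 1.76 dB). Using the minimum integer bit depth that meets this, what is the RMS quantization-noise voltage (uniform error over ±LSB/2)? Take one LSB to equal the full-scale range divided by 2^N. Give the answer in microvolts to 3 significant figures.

4.49 µV

Full-scale range = 1.02 V − (-1.02 V) = 2.04 V.
N ≥ (102.1 − 1.76)/6.02 = 16.668 → N_min = 17.
One LSB is 2.04 V / 131072 = 15.564 µV.
V_rms = LSB/√12 = 4.49 µV.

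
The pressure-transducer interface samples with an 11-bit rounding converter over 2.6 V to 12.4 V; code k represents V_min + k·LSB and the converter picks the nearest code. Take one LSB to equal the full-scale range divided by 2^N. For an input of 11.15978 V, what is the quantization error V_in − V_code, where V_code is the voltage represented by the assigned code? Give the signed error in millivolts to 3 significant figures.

−0.865 mV

Full-scale range = 12.4 V − (2.6 V) = 9.8 V. LSB = 9.8 V / 2^11 ≈ 4.785 mV.
Position in LSBs: (11.15978 − (2.6)) × 2048/9.8 = 1788.8193; rounding gives k = 1789.
V_code = 2.6 + (1789/2048) × 9.8 = 11.16064453 V.
V_in − V_code = 11.15978 − (11.16064453) = −0.865 mV.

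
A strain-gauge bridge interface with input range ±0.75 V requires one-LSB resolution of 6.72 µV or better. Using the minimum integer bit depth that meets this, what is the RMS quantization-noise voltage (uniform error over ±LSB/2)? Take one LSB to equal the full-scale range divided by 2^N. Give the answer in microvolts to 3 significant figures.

The full-scale span is 0.75 − (-0.75) = 1.5 V.
Need 2^N ≥ 1.5 V / 6.72 µV = 223200 → N_min = 18.
LSB = 1.5 V / 2^18 = 5.7220 µV.
σ_q = LSB/√12 = 5.7220 µV/3.4641 = 1.65 µV.

1.65 µV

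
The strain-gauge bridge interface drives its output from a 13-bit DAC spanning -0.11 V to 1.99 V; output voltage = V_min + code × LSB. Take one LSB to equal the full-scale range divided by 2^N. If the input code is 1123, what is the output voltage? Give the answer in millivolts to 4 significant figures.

177.9 mV

Span: 1.99 V − (-0.11 V) = 2.1 V. LSB = 2.1 V / 2^13.
V_out = -0.11 + 1123 × (2.1/8192) V
      = -0.11 V + 0.287878 V = 0.177878 V.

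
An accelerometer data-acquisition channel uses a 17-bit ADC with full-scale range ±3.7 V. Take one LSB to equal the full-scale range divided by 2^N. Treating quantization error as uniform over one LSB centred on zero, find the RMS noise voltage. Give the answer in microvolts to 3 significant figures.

The full-scale span is 3.7 − (-3.7) = 7.4 V.
LSB = 7.4 V ÷ 2^17 = 7.4/131072 V = 56.458 µV.
For a uniform distribution on [−LSB/2, +LSB/2], V_rms = LSB/√12 = 56.458 µV/3.4641 = 16.3 µV.

16.3 µV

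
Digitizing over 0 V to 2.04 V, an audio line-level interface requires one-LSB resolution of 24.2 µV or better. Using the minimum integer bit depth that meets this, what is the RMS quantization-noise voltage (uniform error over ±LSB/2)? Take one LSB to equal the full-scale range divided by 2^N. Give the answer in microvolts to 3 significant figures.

4.49 µV

Full-scale range = 2.04 V.
Need 2^N ≥ 2.04 V / 24.2 µV = 84300 → N_min = 17.
LSB = 2.04 V ÷ 2^17 = 2.04/131072 V = 15.564 µV.
V_rms = LSB/√12 = 4.49 µV.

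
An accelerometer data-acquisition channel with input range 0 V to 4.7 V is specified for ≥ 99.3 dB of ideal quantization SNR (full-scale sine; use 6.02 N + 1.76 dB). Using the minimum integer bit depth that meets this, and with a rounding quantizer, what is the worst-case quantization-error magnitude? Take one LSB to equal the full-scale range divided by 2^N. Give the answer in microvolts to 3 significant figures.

Span = 4.7 V.
Required N = ⌈(99.3 − 1.76)/6.02⌉ = ⌈16.203⌉ = 17.
One LSB is 4.7 V / 131072 = 35.858 µV.
Half an LSB is 17.9 µV.

17.9 µV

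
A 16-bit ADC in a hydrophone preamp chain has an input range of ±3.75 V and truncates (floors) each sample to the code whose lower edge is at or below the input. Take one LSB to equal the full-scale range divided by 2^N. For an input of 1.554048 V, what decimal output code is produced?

The full-scale span is 3.75 − (-3.75) = 7.5 V. LSB = 7.5 V / 2^16 ≈ 114.4 µV.
(V_in − V_min) × 2^16/range = (1.554048 − (-3.75)) × 65536/7.5 = 46347.479.
Floor → code = 46347.

46347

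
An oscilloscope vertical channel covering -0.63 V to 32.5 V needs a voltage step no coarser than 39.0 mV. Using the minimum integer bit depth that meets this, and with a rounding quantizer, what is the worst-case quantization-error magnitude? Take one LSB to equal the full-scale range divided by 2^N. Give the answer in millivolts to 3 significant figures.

Range = 32.5 − (-0.63) = 33.13 V.
Levels needed ≥ 33.13/39.0 mV = 849.5. 2^10 = 1024 suffices, so N_min = 10.
Step size = 33.13/1024 V = 32.354 mV.
|e|_max = LSB/2 = 16.2 mV.

16.2 mV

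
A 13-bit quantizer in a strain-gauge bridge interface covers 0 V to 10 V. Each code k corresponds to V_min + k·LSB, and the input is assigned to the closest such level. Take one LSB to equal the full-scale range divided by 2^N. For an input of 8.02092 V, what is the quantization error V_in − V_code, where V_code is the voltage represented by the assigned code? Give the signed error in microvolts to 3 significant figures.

Full-scale range = 10 V. LSB = 10 V / 2^13 ≈ 1.221 mV.
Position in LSBs: (8.02092 − (0)) × 8192/10 = 6570.7377; rounding gives k = 6571.
V_code = 0 + (6571/8192) × 10 = 8.021240234 V.
Error = V_in − V_code = 8.02092 − (8.021240234) = −320 µV.

−320 µV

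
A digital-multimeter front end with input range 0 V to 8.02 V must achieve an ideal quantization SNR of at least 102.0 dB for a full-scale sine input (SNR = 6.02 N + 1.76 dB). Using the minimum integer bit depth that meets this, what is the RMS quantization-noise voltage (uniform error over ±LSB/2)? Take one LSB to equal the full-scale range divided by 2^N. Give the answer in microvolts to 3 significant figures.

17.7 µV

Range is 8.02 V.
Required N = ⌈(102.0 − 1.76)/6.02⌉ = ⌈16.651⌉ = 17.
Step size = 8.02/131072 V = 61.188 µV.
V_rms = LSB/√12 = 17.7 µV.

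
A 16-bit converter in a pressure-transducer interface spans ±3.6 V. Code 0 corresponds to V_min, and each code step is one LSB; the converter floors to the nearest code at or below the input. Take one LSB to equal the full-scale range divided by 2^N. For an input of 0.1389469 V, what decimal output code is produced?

Full-scale range = 3.6 V − (-3.6 V) = 7.2 V. LSB = 7.2 V / 2^16 ≈ 109.9 µV.
(V_in − V_min) × 2^16/range = (0.1389469 − (-3.6)) × 65536/7.2 = 34032.726.
Floor → code = 34032.

34032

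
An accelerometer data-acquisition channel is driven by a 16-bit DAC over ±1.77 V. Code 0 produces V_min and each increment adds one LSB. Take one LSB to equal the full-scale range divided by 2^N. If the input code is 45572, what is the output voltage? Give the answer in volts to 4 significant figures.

The full-scale span is 1.77 − (-1.77) = 3.54 V. LSB = 3.54 V / 2^16.
Output = V_min + (45572/65536) × range = -1.77 + 0.695374 × 3.54 V
      = -1.77 + 2.46162 = 0.691622 V.

0.6916 V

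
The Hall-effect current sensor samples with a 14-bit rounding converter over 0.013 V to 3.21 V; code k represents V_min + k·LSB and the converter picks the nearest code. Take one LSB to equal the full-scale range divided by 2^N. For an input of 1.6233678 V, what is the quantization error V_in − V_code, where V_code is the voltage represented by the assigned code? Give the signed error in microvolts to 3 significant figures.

−35.1 µV

Span: 3.21 V − (0.013 V) = 3.197 V. LSB = 3.197 V / 2^14 ≈ 195.1 µV.
Position in LSBs: (1.6233678 − (0.013)) × 16384/3.197 = 8252.8202; rounding gives k = 8253.
V_code = V_min + k × range/2^14 = 0.013 + 8253 × 3.197/16384 = 1.6234028931 V.
Error = V_in − V_code = 1.6233678 − (1.6234028931) = −35.1 µV.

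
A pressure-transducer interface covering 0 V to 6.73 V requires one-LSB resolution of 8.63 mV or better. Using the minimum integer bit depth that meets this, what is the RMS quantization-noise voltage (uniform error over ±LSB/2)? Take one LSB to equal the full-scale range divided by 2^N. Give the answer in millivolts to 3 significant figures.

V_FS = 6.73 V.
6.73 V / 8.63 mV = 779.8. Since 2^9 = 512 and 2^10 = 1024, N = 10.
One LSB is 6.73 V / 1024 = 6.5723 mV.
V_rms = LSB/√12 = 1.90 mV.

1.90 mV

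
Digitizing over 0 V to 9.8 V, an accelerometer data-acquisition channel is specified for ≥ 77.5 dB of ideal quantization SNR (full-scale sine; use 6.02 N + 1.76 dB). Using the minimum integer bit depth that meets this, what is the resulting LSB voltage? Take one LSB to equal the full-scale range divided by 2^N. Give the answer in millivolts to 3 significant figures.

1.20 mV

Full-scale range = 9.8 V.
Required N = ⌈(77.5 − 1.76)/6.02⌉ = ⌈12.581⌉ = 13.
Step size = 9.8/8192 V = 1.20 mV.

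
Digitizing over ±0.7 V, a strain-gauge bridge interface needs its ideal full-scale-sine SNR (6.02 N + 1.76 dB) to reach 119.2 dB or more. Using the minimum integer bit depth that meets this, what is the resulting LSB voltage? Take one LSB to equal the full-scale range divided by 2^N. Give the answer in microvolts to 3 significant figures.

Range = 0.7 − (-0.7) = 1.4 V.
Required N = ⌈(119.2 − 1.76)/6.02⌉ = ⌈19.508⌉ = 20.
One LSB is 1.4 V / 1048576 = 1.34 µV.

1.34 µV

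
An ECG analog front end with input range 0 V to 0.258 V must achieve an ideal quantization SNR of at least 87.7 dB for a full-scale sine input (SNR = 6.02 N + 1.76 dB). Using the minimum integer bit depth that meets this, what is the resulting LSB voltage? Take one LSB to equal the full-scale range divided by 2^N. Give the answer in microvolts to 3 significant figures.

7.87 µV

Full-scale range = 0.258 V.
Required N = ⌈(87.7 − 1.76)/6.02⌉ = ⌈14.276⌉ = 15.
LSB = 0.258 V ÷ 2^15 = 0.258/32768 V = 7.87 µV.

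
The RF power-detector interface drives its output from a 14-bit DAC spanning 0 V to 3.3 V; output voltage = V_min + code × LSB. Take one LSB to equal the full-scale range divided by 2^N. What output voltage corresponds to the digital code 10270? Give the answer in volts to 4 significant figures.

Span = 3.3 V. LSB = 3.3 V / 2^14.
V_out = 0 + 10270 × (3.3/16384) V
      = 0 V + 2.06854 V = 2.06854 V.

2.069 V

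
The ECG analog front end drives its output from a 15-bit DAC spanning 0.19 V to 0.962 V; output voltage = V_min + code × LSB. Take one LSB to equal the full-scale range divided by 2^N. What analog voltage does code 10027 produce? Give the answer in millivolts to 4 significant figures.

The full-scale span is 0.962 − (0.19) = 0.772 V. LSB = 0.772 V / 2^15.
V_out = 0.19 + 10027 × (0.772/32768) V
      = 0.19 V + 0.236232 V = 0.426232 V.

426.2 mV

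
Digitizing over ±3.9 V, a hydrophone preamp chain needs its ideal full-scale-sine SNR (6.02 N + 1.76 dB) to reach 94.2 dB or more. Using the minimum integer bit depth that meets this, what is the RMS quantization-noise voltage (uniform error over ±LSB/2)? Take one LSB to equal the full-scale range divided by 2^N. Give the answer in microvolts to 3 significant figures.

Full-scale range = 3.9 V − (-3.9 V) = 7.8 V.
Solving 6.02 N ≥ 94.2 − 1.76: N ≥ 15.355. Round up → N = 16.
LSB = 7.8 V ÷ 2^16 = 7.8/65536 V = 119.02 µV.
RMS noise = LSB/√12 = 34.4 µV.

34.4 µV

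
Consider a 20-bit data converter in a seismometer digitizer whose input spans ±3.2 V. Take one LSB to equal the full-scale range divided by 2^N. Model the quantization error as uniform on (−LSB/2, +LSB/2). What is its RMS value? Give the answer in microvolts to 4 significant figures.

The full-scale span is 3.2 − (-3.2) = 6.4 V.
Step size = 6.4/1048576 V = 6.10352 µV.
For a uniform distribution on [−LSB/2, +LSB/2], V_rms = LSB/√12 = 6.10352 µV/3.4641 = 1.762 µV.

1.762 µV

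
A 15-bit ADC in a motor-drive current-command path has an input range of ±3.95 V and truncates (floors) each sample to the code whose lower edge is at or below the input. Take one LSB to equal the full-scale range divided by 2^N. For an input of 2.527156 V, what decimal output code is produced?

26866

The full-scale span is 3.95 − (-3.95) = 7.9 V. LSB = 7.9 V / 2^15 ≈ 241.1 µV.
(V_in − V_min) × 2^15/range = (2.527156 − (-3.95)) × 32768/7.9 = 26866.259.
Floor → code = 26866.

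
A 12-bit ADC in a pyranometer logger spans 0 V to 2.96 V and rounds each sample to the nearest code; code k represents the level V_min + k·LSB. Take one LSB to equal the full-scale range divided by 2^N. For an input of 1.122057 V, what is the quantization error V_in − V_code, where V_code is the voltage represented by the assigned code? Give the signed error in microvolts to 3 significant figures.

Span = 2.96 V. LSB = 2.96 V / 2^12 ≈ 0.7227 mV.
(V_in − V_min)/LSB = (1.122057 − (0)) × 4096/2.96 = 1552.6843 → nearest code k = 1553.
V_code = V_min + k × range/2^12 = 0 + 1553 × 2.96/4096 = 1.122285156 V.
e = 1.122057 − (1.122285156) = −228 µV.

−228 µV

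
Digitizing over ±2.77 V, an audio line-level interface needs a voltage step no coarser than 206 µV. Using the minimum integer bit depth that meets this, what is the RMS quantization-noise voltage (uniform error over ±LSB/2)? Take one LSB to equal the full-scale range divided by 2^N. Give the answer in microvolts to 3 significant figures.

The full-scale span is 2.77 − (-2.77) = 5.54 V.
Need 2^N ≥ 5.54 V / 206 µV = 26890 → N_min = 15.
LSB = 5.54 V / 2^15 = 169.07 µV.
V_rms = LSB/√12 = 48.8 µV.

48.8 µV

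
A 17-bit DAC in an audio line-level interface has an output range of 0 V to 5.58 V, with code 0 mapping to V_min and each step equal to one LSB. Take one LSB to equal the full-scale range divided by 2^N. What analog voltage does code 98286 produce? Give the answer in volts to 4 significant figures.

Span = 5.58 V. LSB = 5.58 V / 2^17.
Output = V_min + (98286/131072) × range = 0 + 0.749863 × 5.58 V
      = 0 V + 4.18423 V = 4.18423 V.

4.184 V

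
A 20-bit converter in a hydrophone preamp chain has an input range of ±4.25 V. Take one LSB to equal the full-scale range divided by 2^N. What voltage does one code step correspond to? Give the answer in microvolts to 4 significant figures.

8.106 µV

Span: 4.25 V − (-4.25 V) = 8.5 V.
2^20 = 1048576 levels.
One LSB is 8.5 V / 1048576 = 8.106 µV.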